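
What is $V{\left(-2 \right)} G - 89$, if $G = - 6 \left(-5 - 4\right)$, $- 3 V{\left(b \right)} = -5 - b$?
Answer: $-35$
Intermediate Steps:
$V{\left(b \right)} = \frac{5}{3} + \frac{b}{3}$ ($V{\left(b \right)} = - \frac{-5 - b}{3} = \frac{5}{3} + \frac{b}{3}$)
$G = 54$ ($G = \left(-6\right) \left(-9\right) = 54$)
$V{\left(-2 \right)} G - 89 = \left(\frac{5}{3} + \frac{1}{3} \left(-2\right)\right) 54 - 89 = \left(\frac{5}{3} - \frac{2}{3}\right) 54 - 89 = 1 \cdot 54 - 89 = 54 - 89 = -35$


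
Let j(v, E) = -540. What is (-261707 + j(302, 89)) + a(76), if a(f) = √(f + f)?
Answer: -262247 + 2*√38 ≈ -2.6223e+5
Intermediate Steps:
a(f) = √2*√f (a(f) = √(2*f) = √2*√f)
(-261707 + j(302, 89)) + a(76) = (-261707 - 540) + √2*√76 = -262247 + √2*(2*√19) = -262247 + 2*√38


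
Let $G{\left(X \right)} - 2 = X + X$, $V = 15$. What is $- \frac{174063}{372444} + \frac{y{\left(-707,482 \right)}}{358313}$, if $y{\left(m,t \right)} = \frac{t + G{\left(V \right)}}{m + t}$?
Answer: $- \frac{4677741490997}{10008864522900} \approx -0.46736$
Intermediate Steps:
$G{\left(X \right)} = 2 + 2 X$ ($G{\left(X \right)} = 2 + \left(X + X\right) = 2 + 2 X$)
$y{\left(m,t \right)} = \frac{32 + t}{m + t}$ ($y{\left(m,t \right)} = \frac{t + \left(2 + 2 \cdot 15\right)}{m + t} = \frac{t + \left(2 + 30\right)}{m + t} = \frac{t + 32}{m + t} = \frac{32 + t}{m + t}$)
$- \frac{174063}{372444} + \frac{y{\left(-707,482 \right)}}{358313} = - \frac{174063}{372444} + \frac{\frac{1}{-707 + 482} \left(32 + 482\right)}{358313} = \left(-174063\right) \frac{1}{372444} + \frac{1}{-225} \cdot 514 \cdot \frac{1}{358313} = - \frac{58021}{124148} + \left(- \frac{1}{225}\right) 514 \cdot \frac{1}{358313} = - \frac{58021}{124148} - \frac{514}{80620425} = - \frac{4677741490997}{10008864522900}$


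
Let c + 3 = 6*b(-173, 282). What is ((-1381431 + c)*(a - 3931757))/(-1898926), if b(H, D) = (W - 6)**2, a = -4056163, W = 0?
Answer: -5516529443280/949463 ≈ -5.8102e+6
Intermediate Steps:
b(H, D) = 36 (b(H, D) = (0 - 6)**2 = (-6)**2 = 36)
c = 213 (c = -3 + 6*36 = -3 + 216 = 213)
((-1381431 + c)*(a - 3931757))/(-1898926) = ((-1381431 + 213)*(-4056163 - 3931757))/(-1898926) = -1381218*(-7987920)*(-1/1898926) = 11033058886560*(-1/1898926) = -5516529443280/949463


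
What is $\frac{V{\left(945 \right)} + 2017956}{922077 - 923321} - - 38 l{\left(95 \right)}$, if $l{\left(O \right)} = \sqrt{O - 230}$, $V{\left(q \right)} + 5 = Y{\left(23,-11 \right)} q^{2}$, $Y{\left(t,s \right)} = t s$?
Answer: $\frac{111958687}{622} + 114 i \sqrt{15} \approx 1.8 \cdot 10^{5} + 441.52 i$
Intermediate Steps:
$Y{\left(t,s \right)} = s t$
$V{\left(q \right)} = -5 - 253 q^{2}$ ($V{\left(q \right)} = -5 + \left(-11\right) 23 q^{2} = -5 - 253 q^{2}$)
$l{\left(O \right)} = \sqrt{-230 + O}$
$\frac{V{\left(945 \right)} + 2017956}{922077 - 923321} - - 38 l{\left(95 \right)} = \frac{\left(-5 - 253 \cdot 945^{2}\right) + 2017956}{922077 - 923321} - - 38 \sqrt{-230 + 95} = \frac{\left(-5 - 225935325\right) + 2017956}{-1244} - - 38 \sqrt{-135} = \left(\left(-5 - 225935325\right) + 2017956\right) \left(- \frac{1}{1244}\right) - - 38 \cdot 3 i \sqrt{15} = \left(-225935330 + 2017956\right) \left(- \frac{1}{1244}\right) - - 114 i \sqrt{15} = \left(-223917374\right) \left(- \frac{1}{1244}\right) + 114 i \sqrt{15} = \frac{111958687}{622} + 114 i \sqrt{15}$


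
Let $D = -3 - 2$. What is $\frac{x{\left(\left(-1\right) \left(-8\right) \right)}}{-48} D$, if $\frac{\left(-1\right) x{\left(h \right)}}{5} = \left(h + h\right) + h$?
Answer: $- \frac{25}{2} \approx -12.5$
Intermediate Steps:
$x{\left(h \right)} = - 15 h$ ($x{\left(h \right)} = - 5 \left(\left(h + h\right) + h\right) = - 5 \left(2 h + h\right) = - 5 \cdot 3 h = - 15 h$)
$D = -5$ ($D = -3 - 2 = -5$)
$\frac{x{\left(\left(-1\right) \left(-8\right) \right)}}{-48} D = \frac{\left(-15\right) \left(\left(-1\right) \left(-8\right)\right)}{-48} \left(-5\right) = \left(-15\right) 8 \left(- \frac{1}{48}\right) \left(-5\right) = \left(-120\right) \left(- \frac{1}{48}\right) \left(-5\right) = \frac{5}{2} \left(-5\right) = - \frac{25}{2}$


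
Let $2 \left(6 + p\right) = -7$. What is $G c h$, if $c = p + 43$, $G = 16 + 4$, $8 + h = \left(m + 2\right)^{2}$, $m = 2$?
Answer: $5360$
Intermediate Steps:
$p = - \frac{19}{2}$ ($p = -6 + \frac{1}{2} \left(-7\right) = -6 - \frac{7}{2} = - \frac{19}{2} \approx -9.5$)
$h = 8$ ($h = -8 + \left(2 + 2\right)^{2} = -8 + 4^{2} = -8 + 16 = 8$)
$G = 20$
$c = \frac{67}{2}$ ($c = - \frac{19}{2} + 43 = \frac{67}{2} \approx 33.5$)
$G c h = 20 \cdot \frac{67}{2} \cdot 8 = 670 \cdot 8 = 5360$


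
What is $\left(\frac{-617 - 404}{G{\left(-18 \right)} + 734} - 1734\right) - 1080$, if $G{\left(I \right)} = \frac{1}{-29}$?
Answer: $- \frac{59925599}{21285} \approx -2815.4$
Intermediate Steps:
$G{\left(I \right)} = - \frac{1}{29}$
$\left(\frac{-617 - 404}{G{\left(-18 \right)} + 734} - 1734\right) - 1080 = \left(\frac{-617 - 404}{- \frac{1}{29} + 734} - 1734\right) - 1080 = \left(- \frac{1021}{\frac{21285}{29}} - 1734\right) - 1080 = \left(\left(-1021\right) \frac{29}{21285} - 1734\right) - 1080 = \left(- \frac{29609}{21285} - 1734\right) - 1080 = - \frac{36937799}{21285} - 1080 = - \frac{59925599}{21285}$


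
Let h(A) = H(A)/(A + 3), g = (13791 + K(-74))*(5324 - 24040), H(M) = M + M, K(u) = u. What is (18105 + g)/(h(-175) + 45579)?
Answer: -22076996962/3919969 ≈ -5631.9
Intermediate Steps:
H(M) = 2*M
g = -256727372 (g = (13791 - 74)*(5324 - 24040) = 13717*(-18716) = -256727372)
h(A) = 2*A/(3 + A) (h(A) = (2*A)/(A + 3) = (2*A)/(3 + A) = 2*A/(3 + A))
(18105 + g)/(h(-175) + 45579) = (18105 - 256727372)/(2*(-175)/(3 - 175) + 45579) = -256709267/(2*(-175)/(-172) + 45579) = -256709267/(2*(-175)*(-1/172) + 45579) = -256709267/(175/86 + 45579) = -256709267/3919969/86 = -256709267*86/3919969 = -22076996962/3919969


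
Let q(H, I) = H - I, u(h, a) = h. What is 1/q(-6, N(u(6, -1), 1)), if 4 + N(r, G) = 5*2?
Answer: -1/12 ≈ -0.083333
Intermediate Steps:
N(r, G) = 6 (N(r, G) = -4 + 5*2 = -4 + 10 = 6)
1/q(-6, N(u(6, -1), 1)) = 1/(-6 - 1*6) = 1/(-6 - 6) = 1/(-12) = -1/12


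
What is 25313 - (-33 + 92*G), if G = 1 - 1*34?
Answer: 28382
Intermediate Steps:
G = -33 (G = 1 - 34 = -33)
25313 - (-33 + 92*G) = 25313 - (-33 + 92*(-33)) = 25313 - (-33 - 3036) = 25313 - 1*(-3069) = 25313 + 3069 = 28382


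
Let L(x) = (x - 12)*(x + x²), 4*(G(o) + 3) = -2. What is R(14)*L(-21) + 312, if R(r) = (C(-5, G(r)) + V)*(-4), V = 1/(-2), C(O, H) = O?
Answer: -304608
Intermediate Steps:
G(o) = -7/2 (G(o) = -3 + (¼)*(-2) = -3 - ½ = -7/2)
V = -½ ≈ -0.50000
R(r) = 22 (R(r) = (-5 - ½)*(-4) = -11/2*(-4) = 22)
L(x) = (-12 + x)*(x + x²)
R(14)*L(-21) + 312 = 22*(-21*(-12 + (-21)² - 11*(-21))) + 312 = 22*(-21*(-12 + 441 + 231)) + 312 = 22*(-21*660) + 312 = 22*(-13860) + 312 = -304920 + 312 = -304608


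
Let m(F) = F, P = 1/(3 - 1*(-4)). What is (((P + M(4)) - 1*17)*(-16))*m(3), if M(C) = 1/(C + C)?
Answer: 5622/7 ≈ 803.14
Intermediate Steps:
P = ⅐ (P = 1/(3 + 4) = 1/7 = ⅐ ≈ 0.14286)
M(C) = 1/(2*C)
(((P + M(4)) - 1*17)*(-16))*m(3) = (((⅐ + (½)/4) - 1*17)*(-16))*3 = (((⅐ + (½)*(¼)) - 17)*(-16))*3 = (((⅐ + ⅛) - 17)*(-16))*3 = ((15/56 - 17)*(-16))*3 = -937/56*(-16)*3 = (1874/7)*3 = 5622/7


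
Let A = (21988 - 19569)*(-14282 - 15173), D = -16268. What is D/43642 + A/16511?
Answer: -1554916446019/360286531 ≈ -4315.8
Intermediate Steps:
A = -71251645 (A = 2419*(-29455) = -71251645)
D/43642 + A/16511 = -16268/43642 - 71251645/16511 = -16268*1/43642 - 71251645*1/16511 = -8134/21821 - 71251645/16511 = -1554916446019/360286531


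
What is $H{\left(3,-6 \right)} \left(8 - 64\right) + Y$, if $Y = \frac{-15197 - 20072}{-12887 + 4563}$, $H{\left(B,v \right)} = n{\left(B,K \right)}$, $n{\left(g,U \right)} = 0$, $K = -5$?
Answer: $\frac{35269}{8324} \approx 4.237$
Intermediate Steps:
$H{\left(B,v \right)} = 0$
$Y = \frac{35269}{8324}$ ($Y = - \frac{35269}{-8324} = \left(-35269\right) \left(- \frac{1}{8324}\right) = \frac{35269}{8324} \approx 4.237$)
$H{\left(3,-6 \right)} \left(8 - 64\right) + Y = 0 \left(8 - 64\right) + \frac{35269}{8324} = 0 \left(-56\right) + \frac{35269}{8324} = 0 + \frac{35269}{8324} = \frac{35269}{8324}$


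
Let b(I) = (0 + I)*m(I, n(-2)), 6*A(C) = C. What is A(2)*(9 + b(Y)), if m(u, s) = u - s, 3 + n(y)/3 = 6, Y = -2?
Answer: 31/3 ≈ 10.333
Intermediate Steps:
A(C) = C/6
n(y) = 9 (n(y) = -9 + 3*6 = -9 + 18 = 9)
b(I) = I*(-9 + I) (b(I) = (0 + I)*(I - 1*9) = I*(I - 9) = I*(-9 + I))
A(2)*(9 + b(Y)) = ((⅙)*2)*(9 - 2*(-9 - 2)) = (9 - 2*(-11))/3 = (9 + 22)/3 = (⅓)*31 = 31/3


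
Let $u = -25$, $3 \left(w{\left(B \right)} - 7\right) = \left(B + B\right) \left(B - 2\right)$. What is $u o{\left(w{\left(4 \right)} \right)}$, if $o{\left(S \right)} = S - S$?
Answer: $0$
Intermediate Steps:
$w{\left(B \right)} = 7 + \frac{2 B \left(-2 + B\right)}{3}$ ($w{\left(B \right)} = 7 + \frac{\left(B + B\right) \left(B - 2\right)}{3} = 7 + \frac{2 B \left(-2 + B\right)}{3}$)
$o{\left(S \right)} = 0$
$u o{\left(w{\left(4 \right)} \right)} = \left(-25\right) 0 = 0$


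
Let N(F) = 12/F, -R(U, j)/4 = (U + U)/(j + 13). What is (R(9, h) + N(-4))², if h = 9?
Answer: 4761/121 ≈ 39.347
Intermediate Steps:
R(U, j) = -8*U/(13 + j) (R(U, j) = -4*(U + U)/(j + 13) = -4*2*U/(13 + j) = -8*U/(13 + j))
(R(9, h) + N(-4))² = (-8*9/(13 + 9) + 12/(-4))² = (-8*9/22 + 12*(-¼))² = (-8*9*1/22 - 3)² = (-36/11 - 3)² = (-69/11)² = 4761/121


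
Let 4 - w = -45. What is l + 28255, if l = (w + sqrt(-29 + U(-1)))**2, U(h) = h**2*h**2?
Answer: 30628 + 196*I*sqrt(7) ≈ 30628.0 + 518.57*I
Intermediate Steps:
w = 49 (w = 4 - 1*(-45) = 4 + 45 = 49)
U(h) = h**4
l = (49 + 2*I*sqrt(7))**2 (l = (49 + sqrt(-29 + (-1)**4))**2 = (49 + sqrt(-29 + 1))**2 = (49 + sqrt(-28))**2 = (49 + 2*I*sqrt(7))**2 ≈ 2373.0 + 518.57*I)
l + 28255 = (2373 + 196*I*sqrt(7)) + 28255 = 30628 + 196*I*sqrt(7)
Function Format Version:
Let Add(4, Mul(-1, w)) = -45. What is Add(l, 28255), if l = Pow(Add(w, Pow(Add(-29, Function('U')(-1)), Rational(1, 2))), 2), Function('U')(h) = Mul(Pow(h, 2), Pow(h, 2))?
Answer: Add(30628, Mul(196, I, Pow(7, Rational(1, 2)))) ≈ Add(30628., Mul(518.57, I))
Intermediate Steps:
w = 49 (w = Add(4, Mul(-1, -45)) = Add(4, 45) = 49)
Function('U')(h) = Pow(h, 4)
l = Pow(Add(49, Mul(2, I, Pow(7, Rational(1, 2)))), 2) (l = Pow(Add(49, Pow(Add(-29, Pow(-1, 4)), Rational(1, 2))), 2) = Pow(Add(49, Pow(Add(-29, 1), Rational(1, 2))), 2) = Pow(Add(49, Pow(-28, Rational(1, 2))), 2) = Pow(Add(49, Mul(2, I, Pow(7, Rational(1, 2)))), 2) ≈ Add(2373.0, Mul(518.57, I)))
Add(l, 28255) = Add(Add(2373, Mul(196, I, Pow(7, Rational(1, 2)))), 28255) = Add(30628, Mul(196, I, Pow(7, Rational(1, 2))))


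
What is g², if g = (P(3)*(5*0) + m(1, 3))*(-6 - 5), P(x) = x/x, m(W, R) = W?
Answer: 121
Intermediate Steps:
P(x) = 1
g = -11 (g = (1*(5*0) + 1)*(-6 - 5) = (1*0 + 1)*(-11) = (0 + 1)*(-11) = 1*(-11) = -11)
g² = (-11)² = 121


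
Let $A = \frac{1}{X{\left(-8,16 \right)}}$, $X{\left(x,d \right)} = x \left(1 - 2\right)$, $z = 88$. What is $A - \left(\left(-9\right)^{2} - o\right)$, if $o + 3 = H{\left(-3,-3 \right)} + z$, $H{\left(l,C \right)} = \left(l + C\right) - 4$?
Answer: $- \frac{47}{8} \approx -5.875$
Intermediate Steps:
$X{\left(x,d \right)} = - x$ ($X{\left(x,d \right)} = x \left(-1\right) = - x$)
$H{\left(l,C \right)} = -4 + C + l$ ($H{\left(l,C \right)} = \left(C + l\right) - 4 = -4 + C + l$)
$o = 75$ ($o = -3 + \left(\left(-4 - 3 - 3\right) + 88\right) = -3 + \left(-10 + 88\right) = -3 + 78 = 75$)
$A = \frac{1}{8}$ ($A = \frac{1}{\left(-1\right) \left(-8\right)} = \frac{1}{8} \approx 0.125$)
$A - \left(\left(-9\right)^{2} - o\right) = \frac{1}{8} - \left(\left(-9\right)^{2} - 75\right) = \frac{1}{8} - \left(81 - 75\right) = \frac{1}{8} - 6 = - \frac{47}{8}$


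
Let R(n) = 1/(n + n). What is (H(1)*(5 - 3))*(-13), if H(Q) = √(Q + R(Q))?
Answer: -13*√6 ≈ -31.843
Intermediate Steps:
R(n) = 1/(2*n)
H(Q) = √(Q + 1/(2*Q))
(H(1)*(5 - 3))*(-13) = ((√(2/1 + 4*1)/2)*(5 - 3))*(-13) = ((√(2*1 + 4)/2)*2)*(-13) = ((√(2 + 4)/2)*2)*(-13) = ((√6/2)*2)*(-13) = √6*(-13) = -13*√6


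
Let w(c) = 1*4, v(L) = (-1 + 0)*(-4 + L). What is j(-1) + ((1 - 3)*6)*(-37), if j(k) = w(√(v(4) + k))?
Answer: 448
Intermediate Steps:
v(L) = 4 - L (v(L) = -(-4 + L) = 4 - L)
w(c) = 4
j(k) = 4
j(-1) + ((1 - 3)*6)*(-37) = 4 + ((1 - 3)*6)*(-37) = 4 - 2*6*(-37) = 4 - 12*(-37) = 4 + 444 = 448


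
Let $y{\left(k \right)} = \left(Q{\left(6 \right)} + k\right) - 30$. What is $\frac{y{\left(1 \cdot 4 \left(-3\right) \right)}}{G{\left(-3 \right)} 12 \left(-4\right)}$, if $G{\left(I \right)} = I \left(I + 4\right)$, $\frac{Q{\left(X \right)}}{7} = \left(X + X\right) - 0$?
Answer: $\frac{7}{24} \approx 0.29167$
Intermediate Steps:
$Q{\left(X \right)} = 14 X$ ($Q{\left(X \right)} = 7 \left(\left(X + X\right) - 0\right) = 7 \left(2 X + 0\right) = 7 \cdot 2 X = 14 X$)
$G{\left(I \right)} = I \left(4 + I\right)$
$y{\left(k \right)} = 54 + k$ ($y{\left(k \right)} = \left(14 \cdot 6 + k\right) - 30 = \left(84 + k\right) - 30 = 54 + k$)
$\frac{y{\left(1 \cdot 4 \left(-3\right) \right)}}{G{\left(-3 \right)} 12 \left(-4\right)} = \frac{54 + 1 \cdot 4 \left(-3\right)}{- 3 \left(4 - 3\right) 12 \left(-4\right)} = \frac{54 + 4 \left(-3\right)}{\left(-3\right) 1 \cdot 12 \left(-4\right)} = \frac{54 - 12}{\left(-3\right) 12 \left(-4\right)} = \frac{42}{\left(-36\right) \left(-4\right)} = \frac{42}{144} = 42 \cdot \frac{1}{144} = \frac{7}{24}$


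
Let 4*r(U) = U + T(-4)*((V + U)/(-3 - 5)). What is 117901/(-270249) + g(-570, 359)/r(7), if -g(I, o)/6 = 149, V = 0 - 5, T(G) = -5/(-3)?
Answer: -1658034181/3049953 ≈ -543.63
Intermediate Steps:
T(G) = 5/3 (T(G) = -5*(-1/3) = 5/3)
V = -5
g(I, o) = -894 (g(I, o) = -6*149 = -894)
r(U) = 25/96 + 19*U/96 (r(U) = (U + 5*((-5 + U)/(-3 - 5))/3)/4 = (U + 5*((-5 + U)/(-8))/3)/4 = (U + 5*((-5 + U)*(-1/8))/3)/4 = (U + 5*(5/8 - U/8)/3)/4 = (U + (25/24 - 5*U/24))/4 = (25/24 + 19*U/24)/4 = 25/96 + 19*U/96)
117901/(-270249) + g(-570, 359)/r(7) = 117901/(-270249) - 894/(25/96 + (19/96)*7) = 117901*(-1/270249) - 894/(25/96 + 133/96) = -16843/38607 - 894/79/48 = -16843/38607 - 894*48/79 = -16843/38607 - 42912/79 = -1658034181/3049953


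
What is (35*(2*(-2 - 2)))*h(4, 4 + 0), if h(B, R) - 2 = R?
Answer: -1680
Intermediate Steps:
h(B, R) = 2 + R
(35*(2*(-2 - 2)))*h(4, 4 + 0) = (35*(2*(-2 - 2)))*(2 + (4 + 0)) = (35*(2*(-4)))*(2 + 4) = (35*(-8))*6 = -280*6 = -1680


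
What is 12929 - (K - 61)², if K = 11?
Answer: 10429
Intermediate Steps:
12929 - (K - 61)² = 12929 - (11 - 61)² = 12929 - 1*(-50)² = 12929 - 1*2500 = 12929 - 2500 = 10429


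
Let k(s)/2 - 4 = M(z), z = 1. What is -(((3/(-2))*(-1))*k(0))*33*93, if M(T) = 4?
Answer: -73656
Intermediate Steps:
k(s) = 16 (k(s) = 8 + 2*4 = 8 + 8 = 16)
-(((3/(-2))*(-1))*k(0))*33*93 = -(((3/(-2))*(-1))*16)*33*93 = -(((3*(-½))*(-1))*16)*33*93 = -(-3/2*(-1)*16)*33*93 = -((3/2)*16)*33*93 = -24*33*93 = -792*93 = -1*73656 = -73656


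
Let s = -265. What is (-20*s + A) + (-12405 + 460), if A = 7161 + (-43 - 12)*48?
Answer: -2124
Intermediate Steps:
A = 4521 (A = 7161 - 55*48 = 7161 - 2640 = 4521)
(-20*s + A) + (-12405 + 460) = (-20*(-265) + 4521) + (-12405 + 460) = (5300 + 4521) - 11945 = 9821 - 11945 = -2124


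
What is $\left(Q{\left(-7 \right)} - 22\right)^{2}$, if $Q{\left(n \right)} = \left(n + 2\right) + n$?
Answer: $1156$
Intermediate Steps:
$Q{\left(n \right)} = 2 + 2 n$ ($Q{\left(n \right)} = \left(2 + n\right) + n = 2 + 2 n$)
$\left(Q{\left(-7 \right)} - 22\right)^{2} = \left(\left(2 + 2 \left(-7\right)\right) - 22\right)^{2} = \left(\left(2 - 14\right) - 22\right)^{2} = \left(-12 - 22\right)^{2} = \left(-34\right)^{2} = 1156$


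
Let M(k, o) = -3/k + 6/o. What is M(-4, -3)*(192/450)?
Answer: -8/15 ≈ -0.53333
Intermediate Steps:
M(-4, -3)*(192/450) = (-3/(-4) + 6/(-3))*(192/450) = (-3*(-¼) + 6*(-⅓))*(192*(1/450)) = (¾ - 2)*(32/75) = -5/4*32/75 = -8/15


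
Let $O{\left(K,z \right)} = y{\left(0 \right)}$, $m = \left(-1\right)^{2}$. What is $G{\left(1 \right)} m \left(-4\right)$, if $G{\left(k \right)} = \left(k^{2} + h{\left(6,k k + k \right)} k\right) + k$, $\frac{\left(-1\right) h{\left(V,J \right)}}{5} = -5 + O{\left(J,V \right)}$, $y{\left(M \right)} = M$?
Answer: $-108$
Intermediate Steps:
$m = 1$
$O{\left(K,z \right)} = 0$
$h{\left(V,J \right)} = 25$ ($h{\left(V,J \right)} = - 5 \left(-5 + 0\right) = \left(-5\right) \left(-5\right) = 25$)
$G{\left(k \right)} = k^{2} + 26 k$ ($G{\left(k \right)} = \left(k^{2} + 25 k\right) + k = k^{2} + 26 k$)
$G{\left(1 \right)} m \left(-4\right) = 1 \left(26 + 1\right) 1 \left(-4\right) = 1 \cdot 27 \left(-4\right) = 27 \left(-4\right) = -108$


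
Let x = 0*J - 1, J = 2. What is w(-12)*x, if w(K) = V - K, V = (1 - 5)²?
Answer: -28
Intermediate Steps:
V = 16 (V = (-4)² = 16)
w(K) = 16 - K
x = -1 (x = 0*2 - 1 = 0 - 1 = -1)
w(-12)*x = (16 - 1*(-12))*(-1) = (16 + 12)*(-1) = 28*(-1) = -28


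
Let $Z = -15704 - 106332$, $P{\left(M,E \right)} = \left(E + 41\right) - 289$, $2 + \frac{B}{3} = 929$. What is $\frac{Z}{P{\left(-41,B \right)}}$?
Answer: $- \frac{122036}{2533} \approx -48.178$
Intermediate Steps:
$B = 2781$ ($B = -6 + 3 \cdot 929 = -6 + 2787 = 2781$)
$P{\left(M,E \right)} = -248 + E$ ($P{\left(M,E \right)} = \left(41 + E\right) - 289 = -248 + E$)
$Z = -122036$
$\frac{Z}{P{\left(-41,B \right)}} = - \frac{122036}{-248 + 2781} = - \frac{122036}{2533}$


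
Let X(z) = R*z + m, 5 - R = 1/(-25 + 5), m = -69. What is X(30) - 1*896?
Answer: -1627/2 ≈ -813.50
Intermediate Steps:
R = 101/20 (R = 5 - 1/(-25 + 5) = 5 - 1/(-20) = 5 - 1*(-1/20) = 5 + 1/20 = 101/20 ≈ 5.0500)
X(z) = -69 + 101*z/20 (X(z) = 101*z/20 - 69 = -69 + 101*z/20)
X(30) - 1*896 = (-69 + (101/20)*30) - 1*896 = (-69 + 303/2) - 896 = 165/2 - 896 = -1627/2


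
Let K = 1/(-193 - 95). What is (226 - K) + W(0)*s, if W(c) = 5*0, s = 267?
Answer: 65089/288 ≈ 226.00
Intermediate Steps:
K = -1/288 (K = 1/(-288) = -1/288 ≈ -0.0034722)
W(c) = 0
(226 - K) + W(0)*s = (226 - 1*(-1/288)) + 0*267 = (226 + 1/288) + 0 = 65089/288 + 0 = 65089/288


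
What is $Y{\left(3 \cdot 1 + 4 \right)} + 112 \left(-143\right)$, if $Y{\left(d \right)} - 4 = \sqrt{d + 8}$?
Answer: $-16012 + \sqrt{15} \approx -16008.0$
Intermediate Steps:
$Y{\left(d \right)} = 4 + \sqrt{8 + d}$ ($Y{\left(d \right)} = 4 + \sqrt{d + 8} = 4 + \sqrt{8 + d}$)
$Y{\left(3 \cdot 1 + 4 \right)} + 112 \left(-143\right) = \left(4 + \sqrt{8 + \left(3 \cdot 1 + 4\right)}\right) + 112 \left(-143\right) = \left(4 + \sqrt{8 + \left(3 + 4\right)}\right) - 16016 = \left(4 + \sqrt{8 + 7}\right) - 16016 = \left(4 + \sqrt{15}\right) - 16016 = -16012 + \sqrt{15}$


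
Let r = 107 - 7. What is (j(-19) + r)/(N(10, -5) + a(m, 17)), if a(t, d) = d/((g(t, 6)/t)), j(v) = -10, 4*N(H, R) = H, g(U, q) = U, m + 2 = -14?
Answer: 60/13 ≈ 4.6154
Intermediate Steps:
m = -16 (m = -2 - 14 = -16)
N(H, R) = H/4
r = 100
a(t, d) = d (a(t, d) = d/((t/t)) = d/1 = d*1 = d)
(j(-19) + r)/(N(10, -5) + a(m, 17)) = (-10 + 100)/((¼)*10 + 17) = 90/(5/2 + 17) = 90/(39/2) = 90*(2/39) = 60/13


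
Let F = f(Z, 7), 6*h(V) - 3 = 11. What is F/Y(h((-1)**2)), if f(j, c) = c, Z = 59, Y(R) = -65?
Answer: -7/65 ≈ -0.10769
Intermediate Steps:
h(V) = 7/3 (h(V) = 1/2 + (1/6)*11 = 1/2 + 11/6 = 7/3)
F = 7
F/Y(h((-1)**2)) = 7/(-65) = 7*(-1/65) = -7/65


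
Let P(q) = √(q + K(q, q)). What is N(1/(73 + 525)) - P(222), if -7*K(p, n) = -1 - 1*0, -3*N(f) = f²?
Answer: -1/1072812 - √10885/7 ≈ -14.904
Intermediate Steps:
N(f) = -f²/3
K(p, n) = ⅐ (K(p, n) = -(-1 - 1*0)/7 = -(-1 + 0)/7 = -⅐*(-1) = ⅐)
P(q) = √(⅐ + q) (P(q) = √(q + ⅐) = √(⅐ + q))
N(1/(73 + 525)) - P(222) = -1/(3*(73 + 525)²) - √(7 + 49*222)/7 = -(1/598)²/3 - √(7 + 10878)/7 = -(1/598)²/3 - √10885/7 = -⅓*1/357604 - √10885/7 = -1/1072812 - √10885/7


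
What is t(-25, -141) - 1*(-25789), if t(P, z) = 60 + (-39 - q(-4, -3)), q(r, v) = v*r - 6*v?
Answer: 25780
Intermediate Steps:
q(r, v) = -6*v + r*v (q(r, v) = r*v - 6*v = -6*v + r*v)
t(P, z) = -9 (t(P, z) = 60 + (-39 - (-3)*(-6 - 4)) = 60 + (-39 - (-3)*(-10)) = 60 + (-39 - 1*30) = 60 + (-39 - 30) = 60 - 69 = -9)
t(-25, -141) - 1*(-25789) = -9 - 1*(-25789) = -9 + 25789 = 25780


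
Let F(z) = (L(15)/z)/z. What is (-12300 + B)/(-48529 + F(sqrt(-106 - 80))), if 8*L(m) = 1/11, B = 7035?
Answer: 86177520/794322673 ≈ 0.10849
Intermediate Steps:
L(m) = 1/88 (L(m) = (1/8)/11 = (1/8)*(1/11) = 1/88)
F(z) = 1/(88*z**2) (F(z) = (1/(88*z))/z = 1/(88*z**2))
(-12300 + B)/(-48529 + F(sqrt(-106 - 80))) = (-12300 + 7035)/(-48529 + 1/(88*(sqrt(-106 - 80))**2)) = -5265/(-48529 + 1/(88*(sqrt(-186))**2)) = -5265/(-48529 + 1/(88*(I*sqrt(186))**2)) = -5265/(-48529 + (1/88)*(-1/186)) = -5265/(-48529 - 1/16368) = -5265/(-794322673/16368) = -5265*(-16368/794322673) = 86177520/794322673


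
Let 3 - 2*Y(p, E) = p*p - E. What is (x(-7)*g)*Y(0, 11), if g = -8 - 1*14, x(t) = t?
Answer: 1078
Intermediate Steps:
g = -22 (g = -8 - 14 = -22)
Y(p, E) = 3/2 + E/2 - p²/2 (Y(p, E) = 3/2 - (p*p - E)/2 = 3/2 - (p² - E)/2 = 3/2 + (E/2 - p²/2) = 3/2 + E/2 - p²/2)
(x(-7)*g)*Y(0, 11) = (-7*(-22))*(3/2 + (½)*11 - ½*0²) = 154*(3/2 + 11/2 - ½*0) = 154*(3/2 + 11/2 + 0) = 154*7 = 1078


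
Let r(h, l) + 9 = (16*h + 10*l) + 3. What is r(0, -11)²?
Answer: 13456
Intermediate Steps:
r(h, l) = -6 + 10*l + 16*h (r(h, l) = -9 + ((16*h + 10*l) + 3) = -9 + ((10*l + 16*h) + 3) = -9 + (3 + 10*l + 16*h) = -6 + 10*l + 16*h)
r(0, -11)² = (-6 + 10*(-11) + 16*0)² = (-6 - 110 + 0)² = (-116)² = 13456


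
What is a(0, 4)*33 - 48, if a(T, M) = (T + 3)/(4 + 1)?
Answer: -141/5 ≈ -28.200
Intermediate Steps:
a(T, M) = ⅗ + T/5 (a(T, M) = (3 + T)/5 = (3 + T)*(⅕) = ⅗ + T/5)
a(0, 4)*33 - 48 = (⅗ + (⅕)*0)*33 - 48 = (⅗ + 0)*33 - 48 = (⅗)*33 - 48 = 99/5 - 48 = -141/5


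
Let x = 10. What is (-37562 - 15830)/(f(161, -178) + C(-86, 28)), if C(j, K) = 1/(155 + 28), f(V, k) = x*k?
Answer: 9770736/325739 ≈ 29.996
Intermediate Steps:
f(V, k) = 10*k
C(j, K) = 1/183
(-37562 - 15830)/(f(161, -178) + C(-86, 28)) = (-37562 - 15830)/(10*(-178) + 1/183) = -53392/(-1780 + 1/183) = -53392/(-325739/183) = -53392*(-183/325739) = 9770736/325739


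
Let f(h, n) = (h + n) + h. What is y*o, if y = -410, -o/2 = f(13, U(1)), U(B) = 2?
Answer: 22960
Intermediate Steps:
f(h, n) = n + 2*h
o = -56 (o = -2*(2 + 2*13) = -2*(2 + 26) = -2*28 = -56)
y*o = -410*(-56) = 22960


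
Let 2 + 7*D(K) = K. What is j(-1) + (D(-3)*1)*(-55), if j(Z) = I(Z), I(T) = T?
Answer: 268/7 ≈ 38.286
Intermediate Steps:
j(Z) = Z
D(K) = -2/7 + K/7
j(-1) + (D(-3)*1)*(-55) = -1 + ((-2/7 + (1/7)*(-3))*1)*(-55) = -1 + ((-2/7 - 3/7)*1)*(-55) = -1 - 5/7*1*(-55) = -1 - 5/7*(-55) = -1 + 275/7 = 268/7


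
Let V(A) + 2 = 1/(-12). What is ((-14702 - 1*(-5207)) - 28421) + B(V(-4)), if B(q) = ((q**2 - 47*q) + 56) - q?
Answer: -5436815/144 ≈ -37756.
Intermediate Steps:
V(A) = -25/12 (V(A) = -2 + 1/(-12) = -2 - 1/12 = -25/12)
B(q) = 56 + q**2 - 48*q (B(q) = (56 + q**2 - 47*q) - q = 56 + q**2 - 48*q)
((-14702 - 1*(-5207)) - 28421) + B(V(-4)) = ((-14702 - 1*(-5207)) - 28421) + (56 + (-25/12)**2 - 48*(-25/12)) = ((-14702 + 5207) - 28421) + (56 + 625/144 + 100) = (-9495 - 28421) + 23089/144 = -37916 + 23089/144 = -5436815/144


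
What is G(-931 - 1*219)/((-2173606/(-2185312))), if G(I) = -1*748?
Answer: -817306688/1086803 ≈ -752.03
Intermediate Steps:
G(I) = -748
G(-931 - 1*219)/((-2173606/(-2185312))) = -748/((-2173606/(-2185312))) = -748/((-2173606*(-1/2185312))) = -748/1086803/1092656 = -748*1092656/1086803 = -817306688/1086803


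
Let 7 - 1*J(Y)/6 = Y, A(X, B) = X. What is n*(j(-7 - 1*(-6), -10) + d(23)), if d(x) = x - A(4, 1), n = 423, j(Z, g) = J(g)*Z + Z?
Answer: -35532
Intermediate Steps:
J(Y) = 42 - 6*Y
j(Z, g) = Z + Z*(42 - 6*g) (j(Z, g) = (42 - 6*g)*Z + Z = Z*(42 - 6*g) + Z = Z + Z*(42 - 6*g))
d(x) = -4 + x (d(x) = x - 1*4 = x - 4 = -4 + x)
n*(j(-7 - 1*(-6), -10) + d(23)) = 423*((-7 - 1*(-6))*(43 - 6*(-10)) + (-4 + 23)) = 423*((-7 + 6)*(43 + 60) + 19) = 423*(-1*103 + 19) = 423*(-103 + 19) = 423*(-84) = -35532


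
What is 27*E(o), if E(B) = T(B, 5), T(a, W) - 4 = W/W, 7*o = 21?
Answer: 135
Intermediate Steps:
o = 3 (o = (⅐)*21 = 3)
T(a, W) = 5 (T(a, W) = 4 + W/W = 4 + 1 = 5)
E(B) = 5
27*E(o) = 27*5 = 135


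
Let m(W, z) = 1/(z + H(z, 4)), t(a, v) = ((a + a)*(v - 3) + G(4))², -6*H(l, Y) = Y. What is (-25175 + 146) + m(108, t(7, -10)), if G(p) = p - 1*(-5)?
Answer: -2247228762/89785 ≈ -25029.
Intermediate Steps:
H(l, Y) = -Y/6
G(p) = 5 + p (G(p) = p + 5 = 5 + p)
t(a, v) = (9 + 2*a*(-3 + v))² (t(a, v) = ((a + a)*(v - 3) + (5 + 4))² = ((2*a)*(-3 + v) + 9)² = (2*a*(-3 + v) + 9)² = (9 + 2*a*(-3 + v))²)
m(W, z) = 1/(-⅔ + z) (m(W, z) = 1/(z - ⅙*4) = 1/(z - ⅔) = 1/(-⅔ + z))
(-25175 + 146) + m(108, t(7, -10)) = (-25175 + 146) + 3/(-2 + 3*(9 - 6*7 + 2*7*(-10))²) = -25029 + 3/(-2 + 3*(9 - 42 - 140)²) = -25029 + 3/(-2 + 3*(-173)²) = -25029 + 3/(-2 + 3*29929) = -25029 + 3/(-2 + 89787) = -25029 + 3/89785 = -2247228762/89785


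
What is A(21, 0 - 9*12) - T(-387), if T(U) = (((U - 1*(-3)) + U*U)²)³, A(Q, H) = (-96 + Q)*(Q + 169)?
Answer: -11113272118230086970222682654875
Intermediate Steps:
A(Q, H) = (-96 + Q)*(169 + Q)
T(U) = (3 + U + U²)⁶ (T(U) = (((U + 3) + U²)²)³ = (((3 + U) + U²)²)³ = ((3 + U + U²)²)³ = (3 + U + U²)⁶)
A(21, 0 - 9*12) - T(-387) = (-16224 + 21² + 73*21) - (3 - 387 + (-387)²)⁶ = (-16224 + 441 + 1533) - (3 - 387 + 149769)⁶ = -14250 - 1*149385⁶ = -14250 - 1*11113272118230086970222682640625 = -14250 - 11113272118230086970222682640625 = -11113272118230086970222682654875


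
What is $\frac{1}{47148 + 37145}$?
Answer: $\frac{1}{84293} \approx 1.1863 \cdot 10^{-5}$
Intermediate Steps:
$\frac{1}{47148 + 37145} = \frac{1}{84293}$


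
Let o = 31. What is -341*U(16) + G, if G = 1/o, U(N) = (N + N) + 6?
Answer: -401697/31 ≈ -12958.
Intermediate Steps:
U(N) = 6 + 2*N (U(N) = 2*N + 6 = 6 + 2*N)
G = 1/31 ≈ 0.032258
-341*U(16) + G = -341*(6 + 2*16) + 1/31 = -341*(6 + 32) + 1/31 = -341*38 + 1/31 = -12958 + 1/31 = -401697/31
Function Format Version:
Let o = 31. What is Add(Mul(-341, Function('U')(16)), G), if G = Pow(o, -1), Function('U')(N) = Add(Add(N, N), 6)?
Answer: Rational(-401697, 31) ≈ -12958.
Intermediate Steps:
Function('U')(N) = Add(6, Mul(2, N)) (Function('U')(N) = Add(Mul(2, N), 6) = Add(6, Mul(2, N)))
G = Rational(1, 31) (G = Pow(31, -1) = Rational(1, 31) ≈ 0.032258)
Add(Mul(-341, Function('U')(16)), G) = Add(Mul(-341, Add(6, Mul(2, 16))), Rational(1, 31)) = Add(Mul(-341, Add(6, 32)), Rational(1, 31)) = Add(Mul(-341, 38), Rational(1, 31)) = Add(-12958, Rational(1, 31)) = Rational(-401697, 31)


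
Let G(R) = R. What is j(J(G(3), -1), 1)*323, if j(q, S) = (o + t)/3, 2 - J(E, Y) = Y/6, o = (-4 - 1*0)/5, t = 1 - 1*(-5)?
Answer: 8398/15 ≈ 559.87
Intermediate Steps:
t = 6 (t = 1 + 5 = 6)
o = -4/5 (o = (-4 + 0)*(1/5) = -4*1/5 = -4/5 ≈ -0.80000)
J(E, Y) = 2 - Y/6
j(q, S) = 26/15 (j(q, S) = (-4/5 + 6)/3 = (26/5)*(1/3) = 26/15)
j(J(G(3), -1), 1)*323 = (26/15)*323 = 8398/15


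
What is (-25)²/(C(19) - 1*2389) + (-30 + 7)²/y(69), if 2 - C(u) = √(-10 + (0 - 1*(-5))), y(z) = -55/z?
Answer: (-36501*√5 + 87162262*I)/(55*(√5 - 2387*I)) ≈ -663.92 + 0.00024528*I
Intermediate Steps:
C(u) = 2 - I*√5 (C(u) = 2 - √(-10 + (0 - 1*(-5))) = 2 - √(-10 + (0 + 5)) = 2 - √(-10 + 5) = 2 - √(-5) = 2 - I*√5)
(-25)²/(C(19) - 1*2389) + (-30 + 7)²/y(69) = (-25)²/((2 - I*√5) - 1*2389) + (-30 + 7)²/((-55/69)) = 625/((2 - I*√5) - 2389) + (-23)²/((-55*1/69)) = 625/(-2387 - I*√5) + 529/(-55/69) = 625/(-2387 - I*√5) + 529*(-69/55) = 625/(-2387 - I*√5) - 36501/55 = -36501/55 + 625/(-2387 - I*√5)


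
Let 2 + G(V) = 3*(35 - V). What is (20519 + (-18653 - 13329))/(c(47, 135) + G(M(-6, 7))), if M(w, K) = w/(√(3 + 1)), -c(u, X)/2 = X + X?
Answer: 11463/428 ≈ 26.783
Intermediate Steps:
c(u, X) = -4*X (c(u, X) = -2*(X + X) = -4*X)
M(w, K) = w/2 (M(w, K) = w/(√4) = w/2)
G(V) = 103 - 3*V (G(V) = -2 + 3*(35 - V) = -2 + (105 - 3*V) = 103 - 3*V)
(20519 + (-18653 - 13329))/(c(47, 135) + G(M(-6, 7))) = (20519 + (-18653 - 13329))/(-4*135 + (103 - 3*(-6)/2)) = (20519 - 31982)/(-540 + (103 - 3*(-3))) = -11463/(-540 + (103 + 9)) = -11463/(-540 + 112) = -11463/(-428) = -11463*(-1/428) = 11463/428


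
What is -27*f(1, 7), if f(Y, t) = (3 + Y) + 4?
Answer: -216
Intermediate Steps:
f(Y, t) = 7 + Y
-27*f(1, 7) = -27*(7 + 1) = -27*8 = -216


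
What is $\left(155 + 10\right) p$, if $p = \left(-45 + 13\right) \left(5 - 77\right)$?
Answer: $380160$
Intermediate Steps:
$p = 2304$ ($p = \left(-32\right) \left(-72\right) = 2304$)
$\left(155 + 10\right) p = \left(155 + 10\right) 2304 = 165 \cdot 2304 = 380160$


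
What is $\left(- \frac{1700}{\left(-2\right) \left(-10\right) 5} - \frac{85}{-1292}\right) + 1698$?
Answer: $\frac{127761}{76} \approx 1681.1$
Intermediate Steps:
$\left(- \frac{1700}{\left(-2\right) \left(-10\right) 5} - \frac{85}{-1292}\right) + 1698 = \left(- \frac{1700}{20 \cdot 5} - - \frac{5}{76}\right) + 1698 = \left(- \frac{1700}{100} + \frac{5}{76}\right) + 1698 = \left(\left(-1700\right) \frac{1}{100} + \frac{5}{76}\right) + 1698 = \left(-17 + \frac{5}{76}\right) + 1698 = - \frac{1287}{76} + 1698 = \frac{127761}{76}$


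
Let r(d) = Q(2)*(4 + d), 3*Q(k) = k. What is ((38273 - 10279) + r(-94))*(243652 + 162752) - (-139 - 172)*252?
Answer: 11352567708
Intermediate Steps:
Q(k) = k/3
r(d) = 8/3 + 2*d/3 (r(d) = ((⅓)*2)*(4 + d) = 2*(4 + d)/3 = 8/3 + 2*d/3)
((38273 - 10279) + r(-94))*(243652 + 162752) - (-139 - 172)*252 = ((38273 - 10279) + (8/3 + (⅔)*(-94)))*(243652 + 162752) - (-139 - 172)*252 = (27994 + (8/3 - 188/3))*406404 - (-311)*252 = (27994 - 60)*406404 - 1*(-78372) = 27934*406404 + 78372 = 11352489336 + 78372 = 11352567708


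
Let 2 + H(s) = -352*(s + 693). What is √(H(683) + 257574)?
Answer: 2*I*√56695 ≈ 476.21*I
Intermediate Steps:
H(s) = -243938 - 352*s (H(s) = -2 - 352*(s + 693) = -2 - 352*(693 + s) = -2 + (-243936 - 352*s) = -243938 - 352*s)
√(H(683) + 257574) = √((-243938 - 352*683) + 257574) = √((-243938 - 240416) + 257574) = √(-484354 + 257574) = √(-226780) = 2*I*√56695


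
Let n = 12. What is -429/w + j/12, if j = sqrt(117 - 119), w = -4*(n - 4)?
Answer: 429/32 + I*sqrt(2)/12 ≈ 13.406 + 0.11785*I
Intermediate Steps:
w = -32 (w = -4*(12 - 4) = -4*8 = -32)
j = I*sqrt(2) (j = sqrt(-2) = I*sqrt(2) ≈ 1.4142*I)
-429/w + j/12 = -429/(-32) + (I*sqrt(2))/12 = -429*(-1/32) + (I*sqrt(2))*(1/12) = 429/32 + I*sqrt(2)/12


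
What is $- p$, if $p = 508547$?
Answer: $-508547$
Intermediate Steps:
$- p = \left(-1\right) 508547 = -508547$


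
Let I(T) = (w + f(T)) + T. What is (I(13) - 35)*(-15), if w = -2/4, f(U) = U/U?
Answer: 645/2 ≈ 322.50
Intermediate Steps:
f(U) = 1
w = -½ (w = -2*¼ = -½ ≈ -0.50000)
I(T) = ½ + T (I(T) = (-½ + 1) + T = ½ + T)
(I(13) - 35)*(-15) = ((½ + 13) - 35)*(-15) = (27/2 - 35)*(-15) = -43/2*(-15) = 645/2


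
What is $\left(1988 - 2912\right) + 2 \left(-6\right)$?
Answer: $-936$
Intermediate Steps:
$\left(1988 - 2912\right) + 2 \left(-6\right) = -924 - 12 = -936$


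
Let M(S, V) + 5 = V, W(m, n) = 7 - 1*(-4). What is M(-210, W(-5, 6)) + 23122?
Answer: 23128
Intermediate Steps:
W(m, n) = 11 (W(m, n) = 7 + 4 = 11)
M(S, V) = -5 + V
M(-210, W(-5, 6)) + 23122 = (-5 + 11) + 23122 = 6 + 23122 = 23128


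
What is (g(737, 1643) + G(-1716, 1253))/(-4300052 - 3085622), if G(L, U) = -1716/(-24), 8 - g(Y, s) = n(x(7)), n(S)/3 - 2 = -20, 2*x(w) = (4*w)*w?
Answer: -267/14771348 ≈ -1.8076e-5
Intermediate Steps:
x(w) = 2*w² (x(w) = ((4*w)*w)/2 = (4*w²)/2 = 2*w²)
n(S) = -54 (n(S) = 6 + 3*(-20) = 6 - 60 = -54)
g(Y, s) = 62 (g(Y, s) = 8 - 1*(-54) = 8 + 54 = 62)
G(L, U) = 143/2 (G(L, U) = -1716*(-1/24) = 143/2)
(g(737, 1643) + G(-1716, 1253))/(-4300052 - 3085622) = (62 + 143/2)/(-4300052 - 3085622) = (267/2)/(-7385674) = (267/2)*(-1/7385674) = -267/14771348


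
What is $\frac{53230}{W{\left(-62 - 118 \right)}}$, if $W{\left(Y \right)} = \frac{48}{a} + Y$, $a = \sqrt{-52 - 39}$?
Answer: $- \frac{12109825}{40982} + \frac{53230 i \sqrt{91}}{61473} \approx -295.49 + 8.2602 i$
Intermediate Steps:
$a = i \sqrt{91}$ ($a = \sqrt{-91} = i \sqrt{91} \approx 9.5394 i$)
$W{\left(Y \right)} = Y - \frac{48 i \sqrt{91}}{91}$ ($W{\left(Y \right)} = \frac{48}{i \sqrt{91}} + Y = 48 \left(- \frac{i \sqrt{91}}{91}\right) + Y = - \frac{48 i \sqrt{91}}{91} + Y = Y - \frac{48 i \sqrt{91}}{91}$)
$\frac{53230}{W{\left(-62 - 118 \right)}} = \frac{53230}{\left(-62 - 118\right) - \frac{48 i \sqrt{91}}{91}} = \frac{53230}{-180 - \frac{48 i \sqrt{91}}{91}}$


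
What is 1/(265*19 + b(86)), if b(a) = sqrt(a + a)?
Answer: 5035/25351053 - 2*sqrt(43)/25351053 ≈ 0.00019809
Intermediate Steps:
b(a) = sqrt(2)*sqrt(a) (b(a) = sqrt(2*a) = sqrt(2)*sqrt(a))
1/(265*19 + b(86)) = 1/(265*19 + sqrt(2)*sqrt(86)) = 1/(5035 + 2*sqrt(43))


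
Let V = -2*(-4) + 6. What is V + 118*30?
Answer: 3554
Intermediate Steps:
V = 14 (V = 8 + 6 = 14)
V + 118*30 = 14 + 118*30 = 14 + 3540 = 3554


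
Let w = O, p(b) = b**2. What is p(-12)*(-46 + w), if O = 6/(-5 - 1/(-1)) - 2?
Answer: -7128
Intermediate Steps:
O = -7/2 (O = 6/(-5 - 1*(-1)) - 2 = 6/(-5 + 1) - 2 = 6/(-4) - 2 = -1/4*6 - 2 = -3/2 - 2 = -7/2 ≈ -3.5000)
w = -7/2 ≈ -3.5000
p(-12)*(-46 + w) = (-12)**2*(-46 - 7/2) = 144*(-99/2) = -7128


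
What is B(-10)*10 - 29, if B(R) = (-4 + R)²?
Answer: 1931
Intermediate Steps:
B(-10)*10 - 29 = (-4 - 10)²*10 - 29 = (-14)²*10 - 29 = 196*10 - 29 = 1960 - 29 = 1931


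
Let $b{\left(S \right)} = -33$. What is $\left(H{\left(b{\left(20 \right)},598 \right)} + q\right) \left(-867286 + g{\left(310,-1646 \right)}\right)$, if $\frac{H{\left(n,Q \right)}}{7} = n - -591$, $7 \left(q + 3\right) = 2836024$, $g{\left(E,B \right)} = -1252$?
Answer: $- \frac{2486923939610}{7} \approx -3.5527 \cdot 10^{11}$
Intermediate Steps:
$q = \frac{2836003}{7}$ ($q = -3 + \frac{1}{7} \cdot 2836024 = -3 + \frac{2836024}{7} = \frac{2836003}{7} \approx 4.0514 \cdot 10^{5}$)
$H{\left(n,Q \right)} = 4137 + 7 n$ ($H{\left(n,Q \right)} = 7 \left(n - -591\right) = 7 \left(n + 591\right) = 7 \left(591 + n\right) = 4137 + 7 n$)
$\left(H{\left(b{\left(20 \right)},598 \right)} + q\right) \left(-867286 + g{\left(310,-1646 \right)}\right) = \left(\left(4137 + 7 \left(-33\right)\right) + \frac{2836003}{7}\right) \left(-867286 - 1252\right) = \left(\left(4137 - 231\right) + \frac{2836003}{7}\right) \left(-868538\right) = \left(3906 + \frac{2836003}{7}\right) \left(-868538\right) = \frac{2863345}{7} \left(-868538\right) = - \frac{2486923939610}{7}$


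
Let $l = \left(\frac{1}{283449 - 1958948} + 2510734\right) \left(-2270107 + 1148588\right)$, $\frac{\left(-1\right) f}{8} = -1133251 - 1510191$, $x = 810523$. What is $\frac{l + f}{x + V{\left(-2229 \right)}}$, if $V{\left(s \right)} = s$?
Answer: $- \frac{673984968102085153}{193470826958} \approx -3.4837 \cdot 10^{6}$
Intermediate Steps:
$f = 21147536$ ($f = - 8 \left(-1133251 - 1510191\right) = \left(-8\right) \left(-2643442\right) = 21147536$)
$l = - \frac{673990029912859505}{239357}$ ($l = \left(\frac{1}{-1675499} + 2510734\right) \left(-1121519\right) = \left(- \frac{1}{1675499} + 2510734\right) \left(-1121519\right) = \frac{4206732306265}{1675499} \left(-1121519\right) = - \frac{673990029912859505}{239357} \approx -2.8158 \cdot 10^{12}$)
$\frac{l + f}{x + V{\left(-2229 \right)}} = \frac{- \frac{673990029912859505}{239357} + 21147536}{810523 - 2229} = - \frac{673984968102085153}{239357 \cdot 808294} = \left(- \frac{673984968102085153}{239357}\right) \frac{1}{808294} = - \frac{673984968102085153}{193470826958}$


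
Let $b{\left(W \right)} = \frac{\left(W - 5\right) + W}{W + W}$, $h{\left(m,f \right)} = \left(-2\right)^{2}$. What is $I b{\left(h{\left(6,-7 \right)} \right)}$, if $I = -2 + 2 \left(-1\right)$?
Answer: $- \frac{3}{2} \approx -1.5$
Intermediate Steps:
$h{\left(m,f \right)} = 4$
$I = -4$ ($I = -2 - 2 = -4$)
$b{\left(W \right)} = \frac{-5 + 2 W}{2 W}$ ($b{\left(W \right)} = \frac{\left(-5 + W\right) + W}{2 W} = \left(-5 + 2 W\right) \frac{1}{2 W} = \frac{-5 + 2 W}{2 W}$)
$I b{\left(h{\left(6,-7 \right)} \right)} = - 4 \frac{- \frac{5}{2} + 4}{4} = - 4 \cdot \frac{1}{4} \cdot \frac{3}{2} = \left(-4\right) \frac{3}{8} = - \frac{3}{2}$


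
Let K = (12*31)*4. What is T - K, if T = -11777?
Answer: -13265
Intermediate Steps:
K = 1488 (K = 372*4 = 1488)
T - K = -11777 - 1*1488 = -11777 - 1488 = -13265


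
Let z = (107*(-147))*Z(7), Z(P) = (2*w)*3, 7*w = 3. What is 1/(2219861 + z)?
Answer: 1/2179415 ≈ 4.5884e-7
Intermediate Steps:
w = 3/7 (w = (⅐)*3 = 3/7 ≈ 0.42857)
Z(P) = 18/7 (Z(P) = (2*(3/7))*3 = (6/7)*3 = 18/7)
z = -40446 (z = (107*(-147))*(18/7) = -15729*18/7 = -40446)
1/(2219861 + z) = 1/(2219861 - 40446) = 1/2179415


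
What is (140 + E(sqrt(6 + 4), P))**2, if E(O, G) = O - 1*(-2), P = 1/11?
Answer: (142 + sqrt(10))**2 ≈ 21072.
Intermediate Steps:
P = 1/11 ≈ 0.090909
E(O, G) = 2 + O (E(O, G) = O + 2 = 2 + O)
(140 + E(sqrt(6 + 4), P))**2 = (140 + (2 + sqrt(6 + 4)))**2 = (140 + (2 + sqrt(10)))**2 = (142 + sqrt(10))**2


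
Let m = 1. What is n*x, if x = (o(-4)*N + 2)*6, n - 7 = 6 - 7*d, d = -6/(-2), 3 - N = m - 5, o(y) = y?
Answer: 1248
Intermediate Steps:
N = 7 (N = 3 - (1 - 5) = 3 - 1*(-4) = 3 + 4 = 7)
d = 3 (d = -6*(-1/2) = 3)
n = -8 (n = 7 + (6 - 7*3) = 7 + (6 - 21) = 7 - 15 = -8)
x = -156 (x = (-4*7 + 2)*6 = (-28 + 2)*6 = -26*6 = -156)
n*x = -8*(-156) = 1248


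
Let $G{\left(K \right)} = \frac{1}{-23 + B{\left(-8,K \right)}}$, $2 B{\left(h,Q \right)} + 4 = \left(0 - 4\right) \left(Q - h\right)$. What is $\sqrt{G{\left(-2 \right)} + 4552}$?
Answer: $\frac{\sqrt{6231651}}{37} \approx 67.468$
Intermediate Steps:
$B{\left(h,Q \right)} = -2 - 2 Q + 2 h$ ($B{\left(h,Q \right)} = -2 + \frac{\left(0 - 4\right) \left(Q - h\right)}{2} = -2 + \frac{\left(-4\right) \left(Q - h\right)}{2} = -2 + \frac{- 4 Q + 4 h}{2} = -2 - \left(- 2 h + 2 Q\right) = -2 - 2 Q + 2 h$)
$G{\left(K \right)} = \frac{1}{-41 - 2 K}$ ($G{\left(K \right)} = \frac{1}{-23 - \left(18 + 2 K\right)} = \frac{1}{-41 - 2 K}$)
$\sqrt{G{\left(-2 \right)} + 4552} = \sqrt{- \frac{1}{41 + 2 \left(-2\right)} + 4552} = \sqrt{- \frac{1}{41 - 4} + 4552} = \sqrt{- \frac{1}{37} + 4552} = \sqrt{\frac{168423}{37}} = \frac{\sqrt{6231651}}{37}$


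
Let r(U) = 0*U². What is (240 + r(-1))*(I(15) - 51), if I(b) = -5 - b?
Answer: -17040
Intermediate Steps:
r(U) = 0
(240 + r(-1))*(I(15) - 51) = (240 + 0)*((-5 - 1*15) - 51) = 240*((-5 - 15) - 51) = 240*(-20 - 51) = 240*(-71) = -17040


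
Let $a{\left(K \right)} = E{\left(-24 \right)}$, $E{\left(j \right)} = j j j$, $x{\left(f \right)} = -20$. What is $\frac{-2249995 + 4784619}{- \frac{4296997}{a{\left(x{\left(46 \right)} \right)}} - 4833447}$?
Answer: $- \frac{35038642176}{66813274331} \approx -0.52443$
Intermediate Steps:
$E{\left(j \right)} = j^{3}$ ($E{\left(j \right)} = j^{2} j = j^{3}$)
$a{\left(K \right)} = -13824$ ($a{\left(K \right)} = \left(-24\right)^{3} = -13824$)
$\frac{-2249995 + 4784619}{- \frac{4296997}{a{\left(x{\left(46 \right)} \right)}} - 4833447} = \frac{-2249995 + 4784619}{- \frac{4296997}{-13824} - 4833447} = \frac{2534624}{\left(-4296997\right) \left(- \frac{1}{13824}\right) - 4833447} = \frac{2534624}{\frac{4296997}{13824} - 4833447} = \frac{2534624}{- \frac{66813274331}{13824}} = 2534624 \left(- \frac{13824}{66813274331}\right) = - \frac{35038642176}{66813274331}$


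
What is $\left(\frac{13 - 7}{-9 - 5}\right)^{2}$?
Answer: $\frac{9}{49} \approx 0.18367$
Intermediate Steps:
$\left(\frac{13 - 7}{-9 - 5}\right)^{2} = \left(\frac{6}{-14}\right)^{2} = \left(6 \left(- \frac{1}{14}\right)\right)^{2} = \left(- \frac{3}{7}\right)^{2} = \frac{9}{49}$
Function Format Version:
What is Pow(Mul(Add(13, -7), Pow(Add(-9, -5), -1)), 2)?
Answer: Rational(9, 49) ≈ 0.18367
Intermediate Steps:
Pow(Mul(Add(13, -7), Pow(Add(-9, -5), -1)), 2) = Pow(Mul(6, Pow(-14, -1)), 2) = Pow(Mul(6, Rational(-1, 14)), 2) = Pow(Rational(-3, 7), 2) = Rational(9, 49)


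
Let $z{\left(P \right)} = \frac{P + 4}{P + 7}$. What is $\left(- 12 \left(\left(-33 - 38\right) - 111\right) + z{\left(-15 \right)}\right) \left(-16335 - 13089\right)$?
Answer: $-64302474$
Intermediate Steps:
$z{\left(P \right)} = \frac{4 + P}{7 + P}$
$\left(- 12 \left(\left(-33 - 38\right) - 111\right) + z{\left(-15 \right)}\right) \left(-16335 - 13089\right) = \left(- 12 \left(\left(-33 - 38\right) - 111\right) + \frac{4 - 15}{7 - 15}\right) \left(-16335 - 13089\right) = \left(- 12 \left(\left(-33 - 38\right) - 111\right) + \frac{1}{-8} \left(-11\right)\right) \left(-29424\right) = \left(- 12 \left(-71 - 111\right) - - \frac{11}{8}\right) \left(-29424\right) = \left(\left(-12\right) \left(-182\right) + \frac{11}{8}\right) \left(-29424\right) = \left(2184 + \frac{11}{8}\right) \left(-29424\right) = \frac{17483}{8} \left(-29424\right) = -64302474$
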